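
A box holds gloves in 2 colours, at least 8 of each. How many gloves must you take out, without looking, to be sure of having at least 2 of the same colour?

3

In the worst case you draw 1 of each of the 2 colours: 2 × 1 = 2.
One more forces 2 of some colour, so 2 + 1 = 3.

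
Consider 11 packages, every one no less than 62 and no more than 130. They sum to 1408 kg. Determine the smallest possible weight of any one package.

108

To make one package as small as possible, make the other 10 as large as possible.
The other 10 contribute at most 10 × 130 = 1300, leaving at least 1408 − 1300 = 108.
Since 108 ≥ 62, this is achievable: one at 108 and 10 at 130.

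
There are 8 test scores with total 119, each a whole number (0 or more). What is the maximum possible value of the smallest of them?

If every one of the 8 were at least 15, the total would be at least 8 × 15 = 120 > 119.
Equality holds with 1 value of 14 and 7 values of 15.

14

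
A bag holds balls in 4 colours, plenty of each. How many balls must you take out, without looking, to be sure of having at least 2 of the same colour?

5

You could draw 1 of every colour without reaching 2 of any — 4 in all.
One more forces 2 of some colour, so 4 + 1 = 5.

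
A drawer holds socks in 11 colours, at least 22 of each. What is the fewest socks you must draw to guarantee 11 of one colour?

111

In the worst case you draw 10 of each of the 11 colours: 11 × 10 = 110.
One more forces 11 of some colour, so 110 + 1 = 111.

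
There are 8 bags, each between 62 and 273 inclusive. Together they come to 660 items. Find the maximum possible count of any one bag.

226

To make one bag as large as possible, make the other 7 as small as possible.
The other 7 contribute at least 7 × 62 = 434, leaving at most 660 − 434 = 226.
Since 226 ≤ 273, this is achievable: one at 226 and 7 at 62.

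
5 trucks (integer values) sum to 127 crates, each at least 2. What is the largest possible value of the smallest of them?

25

The 5 values sum to 127, so their minimum is at most ⌊127/5⌋ = 25.
Taking 3 copies of 25 and 2 copies of 26 gives exactly 127, so 25 is attained.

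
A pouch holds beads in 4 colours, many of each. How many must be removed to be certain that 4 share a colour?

In the worst case you draw 3 of each of the 4 colours: 4 × 3 = 12.
One more forces 4 of some colour, so 12 + 1 = 13.

13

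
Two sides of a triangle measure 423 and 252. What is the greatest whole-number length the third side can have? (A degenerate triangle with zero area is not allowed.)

674

The third side must be less than 423 + 252 = 675.
The largest integer below 675 is 674.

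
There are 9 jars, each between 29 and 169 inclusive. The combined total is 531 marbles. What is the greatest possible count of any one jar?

To make one jar as large as possible, make the other 8 as small as possible.
The other 8 contribute at least 8 × 29 = 232, leaving at most 531 − 232 = 299.
But each jar is capped at 169, so the maximum is 169.
Achievable: one at 169 and the other 8 totalling 362, which fits since 8 × 29 ≤ 362 ≤ 8 × 169.

169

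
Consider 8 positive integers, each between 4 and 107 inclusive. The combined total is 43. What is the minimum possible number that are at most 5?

3

Let j be the number exceeding 5. Then the total is ≥ 6·j + 4·(8 − j) = 32 + 2j.
So 2j ≤ 11 and j ≤ 5; hence at least 8 − 5 = 3 are ≤ 5.
Exactly 3 works: 3 values at 4 and 5 at 6 total 42; raise one of the low values by 1 (still ≤ 5) to hit 43.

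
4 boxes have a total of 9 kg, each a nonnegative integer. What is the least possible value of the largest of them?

The 4 values sum to 9, so their maximum is at least ⌈9/4⌉ = 3.
Achievable: 1 of them at 3 and 3 at 2 total 9.

3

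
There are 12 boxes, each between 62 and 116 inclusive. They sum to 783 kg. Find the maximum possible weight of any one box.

101

Maximizing one value means minimizing the remaining 11.
The other 11 contribute at least 11 × 62 = 682, leaving at most 783 − 682 = 101.
Since 101 ≤ 116, this is achievable: one at 101 and 11 at 62.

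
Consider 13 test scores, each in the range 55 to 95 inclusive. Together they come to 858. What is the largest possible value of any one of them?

To make one score as large as possible, make the other 12 as small as possible.
The other 12 contribute at least 12 × 55 = 660, leaving at most 858 − 660 = 198.
But each score is capped at 95, so the maximum is 95.
Achievable: one at 95 and the other 12 totalling 763, which fits since 12 × 55 ≤ 763 ≤ 12 × 95.

95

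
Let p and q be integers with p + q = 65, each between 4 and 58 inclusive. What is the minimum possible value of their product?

Since p + q is fixed, pushing one of them to its bound minimizes the product.
The extreme feasible split is p = 7, q = 58, giving pq = 406.

406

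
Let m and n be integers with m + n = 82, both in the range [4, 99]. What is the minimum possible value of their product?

312

Since m + n is fixed, pushing one of them to its bound minimizes the product.
The extreme feasible split is m = 4, n = 78, giving mn = 312.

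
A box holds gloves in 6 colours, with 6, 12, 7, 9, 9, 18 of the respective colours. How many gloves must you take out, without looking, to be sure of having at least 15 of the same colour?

58

In the worst case you take as many as possible of each colour without reaching 15: 6 + 12 + 7 + 9 + 9 + 14 = 57.
The next one must give 15 of some colour, so 57 + 1 = 58.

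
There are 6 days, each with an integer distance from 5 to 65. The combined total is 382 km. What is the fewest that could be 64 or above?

2

Each value short of 64 is at most 63, costing at least 65 − 63 = 2 against the maximum total of 390.
We can afford to lose at most 390 − 382 = 8, so at most ⌊8/2⌋ = 4 fall short, and at least 2 are ≥ 64.
Exactly 2 works: 2 values at 65 and 4 at 63 total 382.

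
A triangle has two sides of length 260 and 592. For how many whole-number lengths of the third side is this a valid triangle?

The triangle inequality gives |260 − 592| < c < 260 + 592, i.e. 332 < c < 852.
So c can be any integer from 333 to 851: 519 values.

519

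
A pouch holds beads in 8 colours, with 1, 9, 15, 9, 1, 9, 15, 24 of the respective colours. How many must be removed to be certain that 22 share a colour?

In the worst case you take as many as possible of each colour without reaching 22: 1 + 9 + 15 + 9 + 1 + 9 + 15 + 21 = 80.
The next one must give 22 of some colour, so 80 + 1 = 81.

81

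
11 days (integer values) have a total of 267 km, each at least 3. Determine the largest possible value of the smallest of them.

The 11 values sum to 267, so their minimum is at most ⌊267/11⌋ = 24.
Taking 8 copies of 24 and 3 copies of 25 gives exactly 267, so 24 is attained.

24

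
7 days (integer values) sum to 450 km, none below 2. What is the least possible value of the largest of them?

65

Some value must be at least ⌈450/7⌉ = 65, since 7 × 64 = 448 < 450.
Achievable: 2 of them at 65 and 5 at 64 total 450.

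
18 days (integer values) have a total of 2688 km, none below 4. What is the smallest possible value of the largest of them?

The 18 values sum to 2688, so their maximum is at least ⌈2688/18⌉ = 150.
Achievable: 6 of them at 150 and 12 at 149 total 2688.

150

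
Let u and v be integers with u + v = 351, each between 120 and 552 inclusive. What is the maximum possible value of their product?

For a fixed sum, the product uv is largest when u and v are as close as possible.
Taking u = 175 and v = 176 (both in [120, 552]) gives uv = 30800.

30800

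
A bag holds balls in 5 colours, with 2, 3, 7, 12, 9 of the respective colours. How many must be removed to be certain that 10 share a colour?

31

In the worst case you take as many as possible of each colour without reaching 10: 2 + 3 + 7 + 9 + 9 = 30.
The next one must give 10 of some colour, so 30 + 1 = 31.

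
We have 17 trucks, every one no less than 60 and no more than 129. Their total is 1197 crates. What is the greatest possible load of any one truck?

129

To make one truck as large as possible, make the other 16 as small as possible.
The other 16 contribute at least 16 × 60 = 960, leaving at most 1197 − 960 = 237.
But each truck is capped at 129, so the maximum is 129.
Achievable: one at 129 and the other 16 totalling 1068, which fits since 16 × 60 ≤ 1068 ≤ 16 × 129.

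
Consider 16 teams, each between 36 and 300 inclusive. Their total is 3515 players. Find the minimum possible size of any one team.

36

To make one team as small as possible, make the other 15 as large as possible.
The other 15 can take up 15 × 300 = 4500 ≥ 3515 − 36, so one team can sit at its floor of 36.
Achievable: one at 36 and the other 15 totalling 3479, which fits since 15 × 36 ≤ 3479 ≤ 15 × 300.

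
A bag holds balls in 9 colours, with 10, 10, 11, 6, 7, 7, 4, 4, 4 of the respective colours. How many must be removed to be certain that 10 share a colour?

In the worst case you take as many as possible of each colour without reaching 10: 9 + 9 + 9 + 6 + 7 + 7 + 4 + 4 + 4 = 59.
The next one must give 10 of some colour, so 59 + 1 = 60.

60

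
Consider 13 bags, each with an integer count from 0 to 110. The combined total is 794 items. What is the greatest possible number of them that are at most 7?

Suppose k of them are at most 7. Those contribute at most 7 each and the rest at most 110 each.
So the total is at most 7k + 110(13 − k) = 1430 − 103k. This must still be ≥ 794, so k ≤ 6.
k = 6 is achieved by 6 values at 7 and 7 at 110, total 812; lower one of the 110's by 18 (still > 7) to reach 794.

6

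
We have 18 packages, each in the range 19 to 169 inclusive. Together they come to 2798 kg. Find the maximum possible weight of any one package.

169

Maximizing one value means minimizing the remaining 17.
The other 17 contribute at least 17 × 19 = 323, leaving at most 2798 − 323 = 2475.
But each package is capped at 169, so the maximum is 169.
Achievable: one at 169 and the other 17 totalling 2629, which fits since 17 × 19 ≤ 2629 ≤ 17 × 169.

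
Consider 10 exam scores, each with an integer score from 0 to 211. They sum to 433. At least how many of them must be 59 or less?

Let j be the number exceeding 59. Then the total is ≥ 60·j + 0·(10 − j) = 0 + 60j.
So 60j ≤ 433 and j ≤ 7; hence at least 10 − 7 = 3 are ≤ 59.
Exactly 3 works: 3 values at 0 and 7 at 60 total 420; raise one of the low values by 13 (still ≤ 59) to hit 433.

3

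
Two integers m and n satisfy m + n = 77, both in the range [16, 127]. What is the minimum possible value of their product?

976

Since m + n is fixed, pushing one of them to its bound minimizes the product.
At the endpoint m = 16, n = 77 − 16 = 61, so mn = 16 × 61 = 976.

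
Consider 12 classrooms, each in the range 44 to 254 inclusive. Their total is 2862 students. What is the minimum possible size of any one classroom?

To make one classroom as small as possible, make the other 11 as large as possible.
The other 11 contribute at most 11 × 254 = 2794, leaving at least 2862 − 2794 = 68.
Since 68 ≥ 44, this is achievable: one at 68 and 11 at 254.

68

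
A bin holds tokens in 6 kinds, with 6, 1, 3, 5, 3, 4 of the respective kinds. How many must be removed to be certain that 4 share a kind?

In the worst case you take as many as possible of each kind without reaching 4: 3 + 1 + 3 + 3 + 3 + 3 = 16.
The next one must give 4 of some kind, so 16 + 1 = 17.

17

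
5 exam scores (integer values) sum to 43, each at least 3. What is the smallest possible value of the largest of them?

9

Some value must be at least ⌈43/5⌉ = 9, since 5 × 8 = 40 < 43.
Taking 2 copies of 8 and 3 copies of 9 gives exactly 43, so 9 is attained.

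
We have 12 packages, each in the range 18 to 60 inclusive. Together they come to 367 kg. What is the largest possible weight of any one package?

60

To make one package as large as possible, make the other 11 as small as possible.
The other 11 contribute at least 11 × 18 = 198, leaving at most 367 − 198 = 169.
But each package is capped at 60, so the maximum is 60.
Achievable: one at 60 and the other 11 totalling 307, which fits since 11 × 18 ≤ 307 ≤ 11 × 60.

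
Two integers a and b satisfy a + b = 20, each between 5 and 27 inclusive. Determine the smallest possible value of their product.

ab = a(20 − a) is concave in a, so over [5, 15] it is minimized at an endpoint.
At the endpoint a = 5, b = 20 − 5 = 15, so ab = 5 × 15 = 75.

75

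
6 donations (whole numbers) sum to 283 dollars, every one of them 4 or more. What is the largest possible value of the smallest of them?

47

The 6 values sum to 283, so their minimum is at most ⌊283/6⌋ = 47.
Taking 5 copies of 47 and 1 copy of 48 gives exactly 283, so 47 is attained.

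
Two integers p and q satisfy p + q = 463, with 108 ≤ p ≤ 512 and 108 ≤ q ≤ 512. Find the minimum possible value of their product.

38340

Since p + q is fixed, pushing one of them to its bound minimizes the product.
At the endpoint p = 108, q = 463 − 108 = 355, so pq = 108 × 355 = 38340.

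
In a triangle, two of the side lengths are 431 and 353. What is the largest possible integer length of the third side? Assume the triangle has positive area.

783

The third side must be less than 431 + 353 = 784.
The largest integer below 784 is 783.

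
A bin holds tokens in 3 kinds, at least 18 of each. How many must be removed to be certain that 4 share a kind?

In the worst case you draw 3 of each of the 3 kinds: 3 × 3 = 9.
One more forces 4 of some kind, so 9 + 1 = 10.

10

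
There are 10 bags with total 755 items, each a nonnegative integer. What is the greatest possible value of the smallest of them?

75

If every one of the 10 were at least 76, the total would be at least 10 × 76 = 760 > 755.
Taking 5 copies of 75 and 5 copies of 76 gives exactly 755, so 75 is attained.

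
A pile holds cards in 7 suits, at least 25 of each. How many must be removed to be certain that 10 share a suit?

64

You could draw 9 of every suit without reaching 10 of any — 63 in all.
One more forces 10 of some suit, so 63 + 1 = 64.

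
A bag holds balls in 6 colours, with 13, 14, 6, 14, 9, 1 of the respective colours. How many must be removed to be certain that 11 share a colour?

47

In the worst case you take as many as possible of each colour without reaching 11: 10 + 10 + 6 + 10 + 9 + 1 = 46.
The next one must give 11 of some colour, so 46 + 1 = 47.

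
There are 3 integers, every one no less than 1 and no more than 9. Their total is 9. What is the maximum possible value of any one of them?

7

Maximizing one value means minimizing the remaining 2.
The other 2 contribute at least 2 × 1 = 2, leaving at most 9 − 2 = 7.
Since 7 ≤ 9, this is achievable: one at 7 and 2 at 1.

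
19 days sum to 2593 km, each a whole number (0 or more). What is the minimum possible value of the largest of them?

137

If every one of the 19 were at most 136, the total would be at most 19 × 136 = 2584 < 2593.
Taking 10 copies of 136 and 9 copies of 137 gives exactly 2593, so 137 is attained.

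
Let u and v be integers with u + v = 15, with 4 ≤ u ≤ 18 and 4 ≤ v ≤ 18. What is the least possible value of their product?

44

For a fixed sum, uv is smallest when u and v are as far apart as possible.
The extreme feasible split is u = 4, v = 11, giving uv = 44.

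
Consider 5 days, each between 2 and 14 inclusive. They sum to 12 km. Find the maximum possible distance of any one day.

To make one day as large as possible, make the other 4 as small as possible.
The other 4 contribute at least 4 × 2 = 8, leaving at most 12 − 8 = 4.
Since 4 ≤ 14, this is achievable: one at 4 and 4 at 2.

4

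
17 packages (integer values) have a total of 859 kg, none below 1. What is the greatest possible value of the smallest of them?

50

The 17 values sum to 859, so their minimum is at most ⌊859/17⌋ = 50.
Achievable: 8 of them at 50 and 9 at 51 total 859.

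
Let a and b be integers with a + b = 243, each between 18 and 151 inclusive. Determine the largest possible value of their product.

With a + b fixed, ab peaks when the two are closest together.
Taking a = 121 and b = 122 (both in [18, 151]) gives ab = 14762.

14762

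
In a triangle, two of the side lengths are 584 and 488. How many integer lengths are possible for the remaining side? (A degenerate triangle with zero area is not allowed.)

975

The triangle inequality gives |584 − 488| < c < 584 + 488, i.e. 96 < c < 1072.
So c can be any integer from 97 to 1071: 975 values.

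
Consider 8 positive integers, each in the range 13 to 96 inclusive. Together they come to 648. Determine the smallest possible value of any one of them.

Minimizing one value means maximizing the remaining 7.
The other 7 can take up 7 × 96 = 672 ≥ 648 − 13, so one integer can sit at its floor of 13.
Achievable: one at 13 and the other 7 totalling 635, which fits since 7 × 13 ≤ 635 ≤ 7 × 96.

13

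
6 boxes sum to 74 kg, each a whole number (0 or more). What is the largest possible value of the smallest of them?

12

If every one of the 6 were at least 13, the total would be at least 6 × 13 = 78 > 74.
Achievable: 4 of them at 12 and 2 at 13 total 74.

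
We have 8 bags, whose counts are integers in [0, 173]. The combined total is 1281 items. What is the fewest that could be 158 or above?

2

Suppose at most 8 − j of them reach 158; then j values are ≤ 157 and the rest ≤ 173.
The total is then ≤ 157·j + 173·(8 − j) = 1384 − 16j. For this to be ≥ 1281 we need j ≤ 6, so at least 8 − 6 = 2 must reach 158.
Exactly 2 works: 2 values at 173 and 6 at 157 total 1288; lower one of the high values by 7 (still ≥ 158) to hit 1281.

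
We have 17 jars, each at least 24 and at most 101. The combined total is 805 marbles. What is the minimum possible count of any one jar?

Minimizing one value means maximizing the remaining 16.
The other 16 can take up 16 × 101 = 1616 ≥ 805 − 24, so one jar can sit at its floor of 24.
Achievable: one at 24 and the other 16 totalling 781, which fits since 16 × 24 ≤ 781 ≤ 16 × 101.

24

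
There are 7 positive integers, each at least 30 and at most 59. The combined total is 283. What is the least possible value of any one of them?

To make one integer as small as possible, make the other 6 as large as possible.
The other 6 can take up 6 × 59 = 354 ≥ 283 − 30, so one integer can sit at its floor of 30.
Achievable: one at 30 and the other 6 totalling 253, which fits since 6 × 30 ≤ 253 ≤ 6 × 59.

30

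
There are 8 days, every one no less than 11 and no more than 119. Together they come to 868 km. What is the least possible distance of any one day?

35

To make one day as small as possible, make the other 7 as large as possible.
The other 7 contribute at most 7 × 119 = 833, leaving at least 868 − 833 = 35.
Since 35 ≥ 11, this is achievable: one at 35 and 7 at 119.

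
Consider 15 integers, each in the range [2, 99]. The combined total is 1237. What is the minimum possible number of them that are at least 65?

8

If only k of them are at least 65, the other 15 − k are at most 64, so the total is at most k·99 + (15 − k)·64.
This must reach 1237, so k·99 + (15 − k)·64 ≥ 1237, giving k ≥ 8.
Exactly 8 works: 8 values at 99 and 7 at 64 total 1240; lower one of the high values by 3 (still ≥ 65) to hit 1237.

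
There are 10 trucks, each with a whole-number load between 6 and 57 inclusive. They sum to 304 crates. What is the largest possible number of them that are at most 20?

7

Suppose k of them are at most 20. Those contribute at most 20 each and the rest at most 57 each.
So the total is at most 20k + 57(10 − k) = 570 − 37k. This must still be ≥ 304, so k ≤ 7.
k = 7 is achieved by 7 values at 20 and 3 at 57, total 311; lower one of the 57's by 7 (still > 20) to reach 304.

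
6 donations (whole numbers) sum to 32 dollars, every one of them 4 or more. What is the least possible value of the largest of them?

If every one of the 6 were at most 5, the total would be at most 6 × 5 = 30 < 32.
Equality holds with 2 values of 6 and 4 values of 5.

6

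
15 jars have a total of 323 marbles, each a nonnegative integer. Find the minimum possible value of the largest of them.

22

If every one of the 15 were at most 21, the total would be at most 15 × 21 = 315 < 323.
Taking 7 copies of 21 and 8 copies of 22 gives exactly 323, so 22 is attained.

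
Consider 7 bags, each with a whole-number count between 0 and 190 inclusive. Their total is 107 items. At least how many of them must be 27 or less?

If only k of them are at most 27, the other 7 − k are at least 28, so the total is at least (7 − k)·28 + k·0.
This is ≤ 107, so (7 − k)·28 + 0k ≤ 107, which gives k ≥ 4.
Exactly 4 works: 4 values at 0 and 3 at 28 total 84; raise one of the low values by 23 (still ≤ 27) to hit 107.

4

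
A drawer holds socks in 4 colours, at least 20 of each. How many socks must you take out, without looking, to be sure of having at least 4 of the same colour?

You could draw 3 of every colour without reaching 4 of any — 12 in all.
One more forces 4 of some colour, so 12 + 1 = 13.

13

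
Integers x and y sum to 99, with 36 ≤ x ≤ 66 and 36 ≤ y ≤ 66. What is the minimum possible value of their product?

For a fixed sum, xy is smallest when x and y are as far apart as possible.
The extreme feasible split is x = 36, y = 63, giving xy = 2268.

2268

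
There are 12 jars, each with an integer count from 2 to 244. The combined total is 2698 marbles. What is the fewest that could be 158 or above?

If only k of them are at least 158, the other 12 − k are at most 157, so the total is at most k·244 + (12 − k)·157.
This must reach 2698, so k·244 + (12 − k)·157 ≥ 2698, giving k ≥ 10.
Exactly 10 works: 10 values at 244 and 2 at 157 total 2754; lower one of the high values by 56 (still ≥ 158) to hit 2698.

10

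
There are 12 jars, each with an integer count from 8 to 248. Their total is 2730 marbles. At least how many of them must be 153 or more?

Suppose at most 12 − j of them reach 153; then j values are ≤ 152 and the rest ≤ 248.
The total is then ≤ 152·j + 248·(12 − j) = 2976 − 96j. For this to be ≥ 2730 we need j ≤ 2, so at least 12 − 2 = 10 must reach 153.
Exactly 10 works: 10 values at 248 and 2 at 152 total 2784; lower one of the high values by 54 (still ≥ 153) to hit 2730.

10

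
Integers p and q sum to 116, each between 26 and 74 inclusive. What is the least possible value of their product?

Since p + q is fixed, pushing one of them to its bound minimizes the product.
The extreme feasible split is p = 42, q = 74, giving pq = 3108.

3108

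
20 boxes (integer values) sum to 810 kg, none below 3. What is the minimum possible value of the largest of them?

41

The 20 values sum to 810, so their maximum is at least ⌈810/20⌉ = 41.
Achievable: 10 of them at 41 and 10 at 40 total 810.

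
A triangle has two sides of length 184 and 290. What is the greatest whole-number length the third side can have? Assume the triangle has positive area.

The third side must be less than 184 + 290 = 474.
The largest integer below 474 is 473.

473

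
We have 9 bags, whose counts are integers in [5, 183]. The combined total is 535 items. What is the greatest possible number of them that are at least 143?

3

Suppose k of them are at least 143. Those contribute at least 143 each and the other 9 − k at least 5 each.
So the total is at least 143k + 5(9 − k) = 45 + 138k. This must be ≤ 535, giving k ≤ 3.
k = 3 is achieved by 3 values at 143 and 6 at 5, total 459; add 76 to one value (staying below 143) to reach 535.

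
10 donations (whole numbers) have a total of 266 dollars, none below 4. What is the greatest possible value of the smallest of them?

The average is 266/10 < 27, so some value is ≤ 26.
Equality holds with 4 values of 26 and 6 values of 27.

26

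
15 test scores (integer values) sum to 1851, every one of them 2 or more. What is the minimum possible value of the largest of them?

124

The 15 values sum to 1851, so their maximum is at least ⌈1851/15⌉ = 124.
Achievable: 6 of them at 124 and 9 at 123 total 1851.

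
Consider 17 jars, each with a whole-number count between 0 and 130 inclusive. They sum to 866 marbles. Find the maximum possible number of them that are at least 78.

With k values at 78 or above and the rest at least 0, the sum is at least 0 + 78k.
Since the sum is 866, we need 78k ≤ 866, i.e. k ≤ 11.
k = 11 is achieved by 11 values at 78 and 6 at 0, total 858; add 8 to one value (staying below 78) to reach 866.

11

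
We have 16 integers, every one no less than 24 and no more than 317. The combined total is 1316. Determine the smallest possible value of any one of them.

To make one integer as small as possible, make the other 15 as large as possible.
The other 15 can take up 15 × 317 = 4755 ≥ 1316 − 24, so one integer can sit at its floor of 24.
Achievable: one at 24 and the other 15 totalling 1292, which fits since 15 × 24 ≤ 1292 ≤ 15 × 317.

24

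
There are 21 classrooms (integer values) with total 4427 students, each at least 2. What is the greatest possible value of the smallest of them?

The average is 4427/21 < 211, so some value is ≤ 210.
Achievable: 4 of them at 210 and 17 at 211 total 4427.

210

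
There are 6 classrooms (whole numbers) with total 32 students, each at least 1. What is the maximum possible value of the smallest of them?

If every one of the 6 were at least 6, the total would be at least 6 × 6 = 36 > 32.
Equality holds with 4 values of 5 and 2 values of 6.

5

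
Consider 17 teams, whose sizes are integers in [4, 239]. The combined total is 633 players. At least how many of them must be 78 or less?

Each value above 78 is at least 79, contributing at least 79 − 4 = 75 above the floor 4.
The sum exceeds the floor total 68 by 565, so at most ⌊565/75⌋ = 7 exceed 78, and at least 10 are ≤ 78.
Exactly 10 works: 10 values at 4 and 7 at 79 total 593; raise one of the low values by 40 (still ≤ 78) to hit 633.

10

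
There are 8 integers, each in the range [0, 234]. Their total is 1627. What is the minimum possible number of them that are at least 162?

5

Suppose at most 8 − j of them reach 162; then j values are ≤ 161 and the rest ≤ 234.
The total is then ≤ 161·j + 234·(8 − j) = 1872 − 73j. For this to be ≥ 1627 we need j ≤ 3, so at least 8 − 3 = 5 must reach 162.
Exactly 5 works: 5 values at 234 and 3 at 161 total 1653; lower one of the high values by 26 (still ≥ 162) to hit 1627.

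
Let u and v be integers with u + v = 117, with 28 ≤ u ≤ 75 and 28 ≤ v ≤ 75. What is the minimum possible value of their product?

3150

uv = u(117 − u) is concave in u, so over [42, 75] it is minimized at an endpoint.
The extreme feasible split is u = 42, v = 75, giving uv = 3150.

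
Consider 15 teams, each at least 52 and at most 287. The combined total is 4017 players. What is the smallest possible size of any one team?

To make one team as small as possible, make the other 14 as large as possible.
The other 14 can take up 14 × 287 = 4018 ≥ 4017 − 52, so one team can sit at its floor of 52.
Achievable: one at 52 and the other 14 totalling 3965, which fits since 14 × 52 ≤ 3965 ≤ 14 × 287.

52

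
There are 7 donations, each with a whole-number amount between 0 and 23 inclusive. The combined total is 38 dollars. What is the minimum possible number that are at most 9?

If only k of them are at most 9, the other 7 − k are at least 10, so the total is at least (7 − k)·10 + k·0.
This is ≤ 38, so (7 − k)·10 + 0k ≤ 38, which gives k ≥ 4.
Exactly 4 works: 4 values at 0 and 3 at 10 total 30; raise one of the low values by 8 (still ≤ 9) to hit 38.

4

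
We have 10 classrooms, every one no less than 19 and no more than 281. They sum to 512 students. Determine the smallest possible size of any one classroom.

Minimizing one value means maximizing the remaining 9.
The other 9 can take up 9 × 281 = 2529 ≥ 512 − 19, so one classroom can sit at its floor of 19.
Achievable: one at 19 and the other 9 totalling 493, which fits since 9 × 19 ≤ 493 ≤ 9 × 281.

19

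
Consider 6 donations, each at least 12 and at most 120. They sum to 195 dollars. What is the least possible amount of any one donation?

To make one donation as small as possible, make the other 5 as large as possible.
The other 5 can take up 5 × 120 = 600 ≥ 195 − 12, so one donation can sit at its floor of 12.
Achievable: one at 12 and the other 5 totalling 183, which fits since 5 × 12 ≤ 183 ≤ 5 × 120.

12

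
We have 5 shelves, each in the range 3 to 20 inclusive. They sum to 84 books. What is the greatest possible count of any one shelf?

Maximizing one value means minimizing the remaining 4.
The other 4 contribute at least 4 × 3 = 12, leaving at most 84 − 12 = 72.
But each shelf is capped at 20, so the maximum is 20.
Achievable: one at 20 and the other 4 totalling 64, which fits since 4 × 3 ≤ 64 ≤ 4 × 20.

20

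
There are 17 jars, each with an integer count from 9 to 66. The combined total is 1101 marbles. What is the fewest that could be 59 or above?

If only k of them are at least 59, the other 17 − k are at most 58, so the total is at most k·66 + (17 − k)·58.
This must reach 1101, so k·66 + (17 − k)·58 ≥ 1101, giving k ≥ 15.
Exactly 15 works: 15 values at 66 and 2 at 58 total 1106; lower one of the high values by 5 (still ≥ 59) to hit 1101.

15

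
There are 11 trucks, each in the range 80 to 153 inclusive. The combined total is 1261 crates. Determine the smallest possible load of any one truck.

Minimizing one value means maximizing the remaining 10.
The other 10 can take up 10 × 153 = 1530 ≥ 1261 − 80, so one truck can sit at its floor of 80.
Achievable: one at 80 and the other 10 totalling 1181, which fits since 10 × 80 ≤ 1181 ≤ 10 × 153.

80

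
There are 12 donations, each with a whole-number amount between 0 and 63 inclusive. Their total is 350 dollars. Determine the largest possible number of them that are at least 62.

Suppose k of them are at least 62. Those contribute at least 62 each and the other 12 − k at least 0 each.
So the total is at least 62k + 0(12 − k) = 0 + 62k. This must be ≤ 350, giving k ≤ 5.
k = 5 is achieved by 5 values at 62 and 7 at 0, total 310; add 40 to one value (staying below 62) to reach 350.

5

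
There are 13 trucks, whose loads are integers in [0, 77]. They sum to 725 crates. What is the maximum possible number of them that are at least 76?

9

With k values at 76 or above and the rest at least 0, the sum is at least 0 + 76k.
Since the sum is 725, we need 76k ≤ 725, i.e. k ≤ 9.
k = 9 is achieved by 9 values at 76 and 4 at 0, total 684; add 41 to one value (staying below 76) to reach 725.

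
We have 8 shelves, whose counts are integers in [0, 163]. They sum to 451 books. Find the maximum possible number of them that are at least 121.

With k values at 121 or above and the rest at least 0, the sum is at least 0 + 121k.
Since the sum is 451, we need 121k ≤ 451, i.e. k ≤ 3.
k = 3 is achieved by 3 values at 121 and 5 at 0, total 363; add 88 to one value (staying below 121) to reach 451.

3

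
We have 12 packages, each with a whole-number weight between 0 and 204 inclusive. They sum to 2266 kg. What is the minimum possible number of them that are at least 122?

10

If only k of them are at least 122, the other 12 − k are at most 121, so the total is at most k·204 + (12 − k)·121.
This must reach 2266, so k·204 + (12 − k)·121 ≥ 2266, giving k ≥ 10.
Exactly 10 works: 10 values at 204 and 2 at 121 total 2282; lower one of the high values by 16 (still ≥ 122) to hit 2266.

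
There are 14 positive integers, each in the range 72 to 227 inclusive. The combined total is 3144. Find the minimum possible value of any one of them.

193

Minimizing one value means maximizing the remaining 13.
The other 13 contribute at most 13 × 227 = 2951, leaving at least 3144 − 2951 = 193.
Since 193 ≥ 72, this is achievable: one at 193 and 13 at 227.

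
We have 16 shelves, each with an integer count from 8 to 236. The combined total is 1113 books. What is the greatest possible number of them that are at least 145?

7

If k of the values are ≥ 145, the total is ≥ 145k + 8(16 − k).
Setting 145k + 8(16 − k) ≤ 1113 gives 137k ≤ 985, so k ≤ 7.
k = 7 is achieved by 7 values at 145 and 9 at 8, total 1087; add 26 to one value (staying below 145) to reach 1113.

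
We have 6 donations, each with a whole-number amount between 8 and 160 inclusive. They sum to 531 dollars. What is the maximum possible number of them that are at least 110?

With k values at 110 or above and the rest at least 8, the sum is at least 48 + 102k.
Since the sum is 531, we need 102k ≤ 483, i.e. k ≤ 4.
k = 4 is achieved by 4 values at 110 and 2 at 8, total 456; add 75 to one value (staying below 110) to reach 531.

4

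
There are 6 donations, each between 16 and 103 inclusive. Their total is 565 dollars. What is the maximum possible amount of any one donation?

103

Maximizing one value means minimizing the remaining 5.
The other 5 contribute at least 5 × 16 = 80, leaving at most 565 − 80 = 485.
But each donation is capped at 103, so the maximum is 103.
Achievable: one at 103 and the other 5 totalling 462, which fits since 5 × 16 ≤ 462 ≤ 5 × 103.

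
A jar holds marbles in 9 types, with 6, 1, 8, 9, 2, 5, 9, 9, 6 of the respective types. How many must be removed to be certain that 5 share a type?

32

In the worst case you take as many as possible of each type without reaching 5: 4 + 1 + 4 + 4 + 2 + 4 + 4 + 4 + 4 = 31.
The next one must give 5 of some type, so 31 + 1 = 32.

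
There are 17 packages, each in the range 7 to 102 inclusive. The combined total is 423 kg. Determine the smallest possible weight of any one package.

Minimizing one value means maximizing the remaining 16.
The other 16 can take up 16 × 102 = 1632 ≥ 423 − 7, so one package can sit at its floor of 7.
Achievable: one at 7 and the other 16 totalling 416, which fits since 16 × 7 ≤ 416 ≤ 16 × 102.

7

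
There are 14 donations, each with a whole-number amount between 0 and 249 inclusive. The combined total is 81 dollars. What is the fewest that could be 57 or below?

Let j be the number exceeding 57. Then the total is ≥ 58·j + 0·(14 − j) = 0 + 58j.
So 58j ≤ 81 and j ≤ 1; hence at least 14 − 1 = 13 are ≤ 57.
Exactly 13 works: 13 values at 0 and 1 at 58 total 58; raise one of the low values by 23 (still ≤ 57) to hit 81.

13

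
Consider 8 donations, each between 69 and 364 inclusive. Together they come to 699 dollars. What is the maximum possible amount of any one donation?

To make one donation as large as possible, make the other 7 as small as possible.
The other 7 contribute at least 7 × 69 = 483, leaving at most 699 − 483 = 216.
Since 216 ≤ 364, this is achievable: one at 216 and 7 at 69.

216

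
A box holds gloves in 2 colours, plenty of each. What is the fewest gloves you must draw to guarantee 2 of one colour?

3

In the worst case you draw 1 of each of the 2 colours: 2 × 1 = 2.
One more forces 2 of some colour, so 2 + 1 = 3.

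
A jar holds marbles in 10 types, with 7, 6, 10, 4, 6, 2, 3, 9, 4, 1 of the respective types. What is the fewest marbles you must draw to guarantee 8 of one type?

48

In the worst case you take as many as possible of each type without reaching 8: 7 + 6 + 7 + 4 + 6 + 2 + 3 + 7 + 4 + 1 = 47.
The next one must give 8 of some type, so 47 + 1 = 48.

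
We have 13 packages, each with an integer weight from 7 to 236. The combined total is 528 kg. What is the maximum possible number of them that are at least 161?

With k values at 161 or above and the rest at least 7, the sum is at least 91 + 154k.
Since the sum is 528, we need 154k ≤ 437, i.e. k ≤ 2.
k = 2 is achieved by 2 values at 161 and 11 at 7, total 399; add 129 to one value (staying below 161) to reach 528.

2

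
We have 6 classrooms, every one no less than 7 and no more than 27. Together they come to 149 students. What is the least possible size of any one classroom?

14

To make one classroom as small as possible, make the other 5 as large as possible.
The other 5 contribute at most 5 × 27 = 135, leaving at least 149 − 135 = 14.
Since 14 ≥ 7, this is achievable: one at 14 and 5 at 27.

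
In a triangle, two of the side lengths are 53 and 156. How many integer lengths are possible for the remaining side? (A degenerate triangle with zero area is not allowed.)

The triangle inequality gives |53 − 156| < c < 53 + 156, i.e. 103 < c < 209.
So c can be any integer from 104 to 208: 105 values.

105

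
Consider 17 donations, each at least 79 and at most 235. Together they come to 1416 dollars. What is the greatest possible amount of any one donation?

Maximizing one value means minimizing the remaining 16.
The other 16 contribute at least 16 × 79 = 1264, leaving at most 1416 − 1264 = 152.
Since 152 ≤ 235, this is achievable: one at 152 and 16 at 79.

152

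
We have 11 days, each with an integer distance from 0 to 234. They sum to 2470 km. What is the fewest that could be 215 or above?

6

Each value short of 215 is at most 214, costing at least 234 − 214 = 20 against the maximum total of 2574.
We can afford to lose at most 2574 − 2470 = 104, so at most ⌊104/20⌋ = 5 fall short, and at least 6 are ≥ 215.
Exactly 6 works: 6 values at 234 and 5 at 214 total 2474; lower one of the high values by 4 (still ≥ 215) to hit 2470.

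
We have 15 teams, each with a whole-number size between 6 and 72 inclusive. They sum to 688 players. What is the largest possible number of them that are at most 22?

Each value at 22 or below falls at least 72 − 22 = 50 short of the ceiling 72.
The ceiling total is 15 × 72 = 1080, and we need 688, so at most ⌊(1080 − 688)/50⌋ = 7 can be that low.
k = 7 is achieved by 7 values at 22 and 8 at 72, total 730; lower one of the 72's by 42 (still > 22) to reach 688.

7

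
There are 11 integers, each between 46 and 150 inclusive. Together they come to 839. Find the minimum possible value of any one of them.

46

To make one integer as small as possible, make the other 10 as large as possible.
The other 10 can take up 10 × 150 = 1500 ≥ 839 − 46, so one integer can sit at its floor of 46.
Achievable: one at 46 and the other 10 totalling 793, which fits since 10 × 46 ≤ 793 ≤ 10 × 150.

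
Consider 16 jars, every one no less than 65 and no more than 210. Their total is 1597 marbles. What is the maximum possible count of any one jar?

Maximizing one value means minimizing the remaining 15.
The other 15 contribute at least 15 × 65 = 975, leaving at most 1597 − 975 = 622.
But each jar is capped at 210, so the maximum is 210.
Achievable: one at 210 and the other 15 totalling 1387, which fits since 15 × 65 ≤ 1387 ≤ 15 × 210.

210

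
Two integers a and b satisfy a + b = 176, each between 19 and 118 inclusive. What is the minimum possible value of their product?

For a fixed sum, ab is smallest when a and b are as far apart as possible.
At the endpoint a = 58, b = 176 − 58 = 118, so ab = 58 × 118 = 6844.

6844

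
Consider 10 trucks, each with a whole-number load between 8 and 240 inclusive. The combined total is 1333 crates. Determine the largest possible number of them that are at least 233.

5

With k values at 233 or above and the rest at least 8, the sum is at least 80 + 225k.
Since the sum is 1333, we need 225k ≤ 1253, i.e. k ≤ 5.
k = 5 is achieved by 5 values at 233 and 5 at 8, total 1205; add 128 to one value (staying below 233) to reach 1333.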